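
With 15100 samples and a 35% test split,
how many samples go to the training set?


Test set = 15100 * 35% = 5285. Training set = 15100 - 5285 = 9815.

9815


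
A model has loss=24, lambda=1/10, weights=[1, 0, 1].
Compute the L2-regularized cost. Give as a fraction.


L2 sq norm = sum(w^2) = 2. J = 24 + 1/10 * 2 = 121/5.

121/5


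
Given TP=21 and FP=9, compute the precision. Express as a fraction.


Precision = TP / (TP + FP) = 21 / 30 = 7/10.

7/10


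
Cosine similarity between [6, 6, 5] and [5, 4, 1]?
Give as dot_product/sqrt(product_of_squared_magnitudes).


dot = 59. |a|^2 = 97, |b|^2 = 42. cos = 59/sqrt(4074).

59/sqrt(4074)


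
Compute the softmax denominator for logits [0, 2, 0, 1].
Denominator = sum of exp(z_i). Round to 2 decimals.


Denom = e^0=1.0000 + e^2=7.3891 + e^0=1.0000 + e^1=2.7183. Sum = 12.1074, which rounds to 12.11.

12.11


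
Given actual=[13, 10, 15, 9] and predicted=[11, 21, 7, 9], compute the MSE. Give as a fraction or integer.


MSE = (1/4) * ((13-11)^2=4 + (10-21)^2=121 + (15-7)^2=64 + (9-9)^2=0). Sum = 189. MSE = 189/4.

189/4


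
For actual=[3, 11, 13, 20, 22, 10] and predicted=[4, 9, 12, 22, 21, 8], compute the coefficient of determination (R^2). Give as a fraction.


Mean(y) = 79/6. SS_res = 15. SS_tot = 1457/6. R^2 = 1 - 15/(1457/6) = 1367/1457.

1367/1457


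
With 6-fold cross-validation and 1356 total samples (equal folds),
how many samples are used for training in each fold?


Each validation fold has 1356/6 = 226 samples. Training set = 1356 - 226 = 1130.

1130


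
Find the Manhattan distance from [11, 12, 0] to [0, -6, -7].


d = sum of absolute differences: |11-0|=11 + |12--6|=18 + |0--7|=7 = 36.

36


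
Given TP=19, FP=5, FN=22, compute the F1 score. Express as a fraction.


Precision = 19/24 = 19/24. Recall = 19/41 = 19/41. F1 = 2*P*R/(P+R) = 38/65.

38/65


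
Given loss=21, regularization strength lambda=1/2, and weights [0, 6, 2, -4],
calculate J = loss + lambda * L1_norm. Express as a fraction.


L1 norm = sum(|w|) = 12. J = 21 + 1/2 * 12 = 27.

27


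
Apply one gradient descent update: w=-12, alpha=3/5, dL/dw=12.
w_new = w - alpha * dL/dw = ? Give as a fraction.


w_new = -12 - 3/5 * 12 = -12 - 36/5 = -96/5.

-96/5


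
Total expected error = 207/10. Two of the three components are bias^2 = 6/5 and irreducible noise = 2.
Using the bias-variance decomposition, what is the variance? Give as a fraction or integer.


Total error = bias^2 + variance + irreducible noise. So variance = 207/10 - 6/5 - 2 = 35/2.

35/2


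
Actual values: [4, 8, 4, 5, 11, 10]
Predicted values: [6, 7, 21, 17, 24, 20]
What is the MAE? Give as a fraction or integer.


MAE = (1/6) * (|4-6|=2 + |8-7|=1 + |4-21|=17 + |5-17|=12 + |11-24|=13 + |10-20|=10). Sum = 55. MAE = 55/6.

55/6


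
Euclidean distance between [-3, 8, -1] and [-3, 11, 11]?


d = sqrt(sum of squared differences). (-3--3)^2=0, (8-11)^2=9, (-1-11)^2=144. Sum = 153.

sqrt(153)


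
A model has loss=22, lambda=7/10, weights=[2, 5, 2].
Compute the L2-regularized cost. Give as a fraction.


L2 sq norm = sum(w^2) = 33. J = 22 + 7/10 * 33 = 451/10.

451/10


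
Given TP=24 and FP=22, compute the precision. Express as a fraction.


Precision = TP / (TP + FP) = 24 / 46 = 12/23.

12/23


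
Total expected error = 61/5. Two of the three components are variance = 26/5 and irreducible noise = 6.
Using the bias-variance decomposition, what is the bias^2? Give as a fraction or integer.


Total error = bias^2 + variance + irreducible noise. So bias^2 = 61/5 - 26/5 - 6 = 1.

1


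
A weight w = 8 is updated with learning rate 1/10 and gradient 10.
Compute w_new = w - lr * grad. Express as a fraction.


w_new = 8 - 1/10 * 10 = 8 - 1 = 7.

7


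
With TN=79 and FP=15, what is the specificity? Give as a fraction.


Specificity = TN / (TN + FP) = 79 / 94 = 79/94.

79/94


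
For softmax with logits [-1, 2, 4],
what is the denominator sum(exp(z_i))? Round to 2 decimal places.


Denom = e^-1=0.3679 + e^2=7.3891 + e^4=54.5982. Sum = 62.3552, which rounds to 62.36.

62.36


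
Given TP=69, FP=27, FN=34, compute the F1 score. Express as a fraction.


Precision = 69/96 = 23/32. Recall = 69/103 = 69/103. F1 = 2*P*R/(P+R) = 138/199.

138/199


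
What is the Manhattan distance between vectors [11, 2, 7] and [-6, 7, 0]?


d = sum of absolute differences: |11--6|=17 + |2-7|=5 + |7-0|=7 = 29.

29


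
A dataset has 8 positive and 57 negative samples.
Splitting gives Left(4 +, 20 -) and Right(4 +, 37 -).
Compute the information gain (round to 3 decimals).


H(parent) = 0.5381. H(left) = 0.6500, H(right) = 0.4612. Weighted = (24/65)*0.6500 + (41/65)*0.4612 = 0.5309. IG = 0.5381 - 0.5309 = 0.0072, which rounds to 0.007.

0.007


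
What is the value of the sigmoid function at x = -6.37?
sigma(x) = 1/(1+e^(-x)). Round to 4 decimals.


sigma(-6.37) = 1/(1+e^(6.37)) = 1/(1+584.057829) = 1/585.057829 = 0.0017.

0.0017


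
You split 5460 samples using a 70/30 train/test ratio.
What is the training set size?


Test set = 5460 * 30% = 1638. Training set = 5460 - 1638 = 3822.

3822


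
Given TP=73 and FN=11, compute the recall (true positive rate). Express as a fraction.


Recall = TP / (TP + FN) = 73 / 84 = 73/84.

73/84


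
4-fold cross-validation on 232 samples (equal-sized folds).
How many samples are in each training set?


Each validation fold has 232/4 = 58 samples. Training set = 232 - 58 = 174.

174


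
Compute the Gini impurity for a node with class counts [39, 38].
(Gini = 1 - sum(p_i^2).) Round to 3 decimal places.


Total = 77. Proportions: 39/77, 38/77. sum(p_i^2) = 0.5001. Gini = 1 - 0.5001 = 0.4999, which rounds to 0.500.

0.500


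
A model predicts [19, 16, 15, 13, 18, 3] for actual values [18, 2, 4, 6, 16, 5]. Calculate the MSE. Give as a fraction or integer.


MSE = (1/6) * ((18-19)^2=1 + (2-16)^2=196 + (4-15)^2=121 + (6-13)^2=49 + (16-18)^2=4 + (5-3)^2=4). Sum = 375. MSE = 125/2.

125/2


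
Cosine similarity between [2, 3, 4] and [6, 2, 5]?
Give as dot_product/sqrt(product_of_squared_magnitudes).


dot = 38. |a|^2 = 29, |b|^2 = 65. cos = 38/sqrt(1885).

38/sqrt(1885)


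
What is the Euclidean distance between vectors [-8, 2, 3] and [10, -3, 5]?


d = sqrt(sum of squared differences). (-8-10)^2=324, (2--3)^2=25, (3-5)^2=4. Sum = 353.

sqrt(353)


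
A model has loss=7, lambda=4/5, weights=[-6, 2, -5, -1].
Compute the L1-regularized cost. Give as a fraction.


L1 norm = sum(|w|) = 14. J = 7 + 4/5 * 14 = 91/5.

91/5


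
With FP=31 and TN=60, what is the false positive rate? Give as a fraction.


FPR = FP / (FP + TN) = 31 / 91 = 31/91.

31/91


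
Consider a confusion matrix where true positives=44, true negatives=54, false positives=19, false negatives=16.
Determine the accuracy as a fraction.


Accuracy = (TP + TN) / (TP + TN + FP + FN) = (44 + 54) / 133 = 14/19.

14/19


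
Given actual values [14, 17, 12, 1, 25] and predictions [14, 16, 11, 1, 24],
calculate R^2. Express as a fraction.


Mean(y) = 69/5. SS_res = 3. SS_tot = 1514/5. R^2 = 1 - 3/(1514/5) = 1499/1514.

1499/1514


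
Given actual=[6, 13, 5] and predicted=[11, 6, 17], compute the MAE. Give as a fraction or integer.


MAE = (1/3) * (|6-11|=5 + |13-6|=7 + |5-17|=12). Sum = 24. MAE = 8.

8


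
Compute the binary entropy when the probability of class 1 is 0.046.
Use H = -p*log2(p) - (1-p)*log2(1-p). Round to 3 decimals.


H = -0.046*log2(0.046) - 0.954*log2(0.954) = 0.269.

0.269


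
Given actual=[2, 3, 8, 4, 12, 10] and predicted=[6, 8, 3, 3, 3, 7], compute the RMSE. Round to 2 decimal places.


MSE = 26.1667. RMSE = sqrt(26.1667) = 5.12.

5.12


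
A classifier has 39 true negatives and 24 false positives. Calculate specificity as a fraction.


Specificity = TN / (TN + FP) = 39 / 63 = 13/21.

13/21


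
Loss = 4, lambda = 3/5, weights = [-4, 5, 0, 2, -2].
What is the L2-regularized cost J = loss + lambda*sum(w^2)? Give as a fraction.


L2 sq norm = sum(w^2) = 49. J = 4 + 3/5 * 49 = 167/5.

167/5


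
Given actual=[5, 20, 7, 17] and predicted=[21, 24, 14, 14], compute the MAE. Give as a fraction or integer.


MAE = (1/4) * (|5-21|=16 + |20-24|=4 + |7-14|=7 + |17-14|=3). Sum = 30. MAE = 15/2.

15/2


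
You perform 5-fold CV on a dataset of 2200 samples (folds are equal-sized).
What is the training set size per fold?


Each validation fold has 2200/5 = 440 samples. Training set = 2200 - 440 = 1760.

1760


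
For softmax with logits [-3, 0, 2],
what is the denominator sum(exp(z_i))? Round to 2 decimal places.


Denom = e^-3=0.0498 + e^0=1.0000 + e^2=7.3891. Sum = 8.4389, which rounds to 8.44.

8.44


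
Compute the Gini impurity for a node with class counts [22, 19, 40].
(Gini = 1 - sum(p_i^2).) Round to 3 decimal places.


Total = 81. Proportions: 22/81, 19/81, 40/81. sum(p_i^2) = 0.3727. Gini = 1 - 0.3727 = 0.6273, which rounds to 0.627.

0.627


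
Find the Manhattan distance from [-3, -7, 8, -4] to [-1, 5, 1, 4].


d = sum of absolute differences: |-3--1|=2 + |-7-5|=12 + |8-1|=7 + |-4-4|=8 = 29.

29


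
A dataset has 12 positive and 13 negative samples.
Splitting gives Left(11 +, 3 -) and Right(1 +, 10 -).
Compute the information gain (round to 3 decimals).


H(parent) = 0.9988. H(left) = 0.7496, H(right) = 0.4395. Weighted = (14/25)*0.7496 + (11/25)*0.4395 = 0.6132. IG = 0.9988 - 0.6132 = 0.3856, which rounds to 0.386.

0.386


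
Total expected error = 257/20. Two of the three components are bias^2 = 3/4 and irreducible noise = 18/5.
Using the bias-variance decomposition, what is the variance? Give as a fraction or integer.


Total error = bias^2 + variance + irreducible noise. So variance = 257/20 - 3/4 - 18/5 = 17/2.

17/2


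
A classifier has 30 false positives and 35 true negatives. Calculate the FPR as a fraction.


FPR = FP / (FP + TN) = 30 / 65 = 6/13.

6/13


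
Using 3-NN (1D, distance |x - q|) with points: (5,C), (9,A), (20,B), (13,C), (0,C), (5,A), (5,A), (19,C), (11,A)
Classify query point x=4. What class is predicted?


Distances: |5-4|=1, |9-4|=5, |20-4|=16, |13-4|=9, |0-4|=4, |5-4|=1, |5-4|=1, |19-4|=15, |11-4|=7. 3 nearest: (5,A), (5,A), (5,C). Counts: {'A': 2, 'C': 1}. Majority class: A.

A


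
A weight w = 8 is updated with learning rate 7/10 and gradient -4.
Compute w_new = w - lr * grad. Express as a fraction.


w_new = 8 - 7/10 * -4 = 8 - -14/5 = 54/5.

54/5


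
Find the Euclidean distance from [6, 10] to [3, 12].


d = sqrt(sum of squared differences). (6-3)^2=9, (10-12)^2=4. Sum = 13.

sqrt(13)


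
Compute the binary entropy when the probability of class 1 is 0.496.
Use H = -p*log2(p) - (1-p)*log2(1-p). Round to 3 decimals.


H = -0.496*log2(0.496) - 0.504*log2(0.504) = 1.000.

1.000


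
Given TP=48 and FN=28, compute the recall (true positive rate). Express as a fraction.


Recall = TP / (TP + FN) = 48 / 76 = 12/19.

12/19


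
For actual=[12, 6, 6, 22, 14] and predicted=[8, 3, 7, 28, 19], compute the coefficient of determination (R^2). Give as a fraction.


Mean(y) = 12. SS_res = 87. SS_tot = 176. R^2 = 1 - 87/(176) = 89/176.

89/176


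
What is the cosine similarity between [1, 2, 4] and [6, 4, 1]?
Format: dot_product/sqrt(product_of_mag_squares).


dot = 18. |a|^2 = 21, |b|^2 = 53. cos = 18/sqrt(1113).

18/sqrt(1113)


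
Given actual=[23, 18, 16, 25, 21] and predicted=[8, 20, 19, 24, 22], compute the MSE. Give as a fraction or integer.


MSE = (1/5) * ((23-8)^2=225 + (18-20)^2=4 + (16-19)^2=9 + (25-24)^2=1 + (21-22)^2=1). Sum = 240. MSE = 48.

48


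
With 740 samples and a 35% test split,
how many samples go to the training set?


Test set = 740 * 35% = 259. Training set = 740 - 259 = 481.

481


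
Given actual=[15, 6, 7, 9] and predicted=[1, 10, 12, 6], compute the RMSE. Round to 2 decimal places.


MSE = 61.5000. RMSE = sqrt(61.5000) = 7.84.

7.84


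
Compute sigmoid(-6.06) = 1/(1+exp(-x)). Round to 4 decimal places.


sigma(-6.06) = 1/(1+e^(6.06)) = 1/(1+428.375437) = 1/429.375437 = 0.0023.

0.0023


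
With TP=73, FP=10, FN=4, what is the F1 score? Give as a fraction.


Precision = 73/83 = 73/83. Recall = 73/77 = 73/77. F1 = 2*P*R/(P+R) = 73/80.

73/80


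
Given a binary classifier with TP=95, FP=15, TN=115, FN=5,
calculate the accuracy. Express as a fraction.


Accuracy = (TP + TN) / (TP + TN + FP + FN) = (95 + 115) / 230 = 21/23.

21/23


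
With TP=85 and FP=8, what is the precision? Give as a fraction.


Precision = TP / (TP + FP) = 85 / 93 = 85/93.

85/93


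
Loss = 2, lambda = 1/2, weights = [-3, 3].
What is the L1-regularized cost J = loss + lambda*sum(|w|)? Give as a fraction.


L1 norm = sum(|w|) = 6. J = 2 + 1/2 * 6 = 5.

5


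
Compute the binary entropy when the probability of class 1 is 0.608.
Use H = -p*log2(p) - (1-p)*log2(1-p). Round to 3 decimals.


H = -0.608*log2(0.608) - 0.392*log2(0.392) = 0.966.

0.966


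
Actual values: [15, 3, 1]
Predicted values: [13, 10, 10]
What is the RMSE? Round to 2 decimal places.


MSE = 44.6667. RMSE = sqrt(44.6667) = 6.68.

6.68


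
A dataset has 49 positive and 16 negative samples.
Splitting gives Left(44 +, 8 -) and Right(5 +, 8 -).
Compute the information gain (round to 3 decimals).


H(parent) = 0.8051. H(left) = 0.6194, H(right) = 0.9612. Weighted = (52/65)*0.6194 + (13/65)*0.9612 = 0.6878. IG = 0.8051 - 0.6878 = 0.1173, which rounds to 0.117.

0.117


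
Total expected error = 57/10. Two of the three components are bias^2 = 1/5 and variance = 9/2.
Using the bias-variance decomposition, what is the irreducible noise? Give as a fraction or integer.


Total error = bias^2 + variance + irreducible noise. So irreducible noise = 57/10 - 1/5 - 9/2 = 1.

1


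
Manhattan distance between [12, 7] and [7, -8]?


d = sum of absolute differences: |12-7|=5 + |7--8|=15 = 20.

20


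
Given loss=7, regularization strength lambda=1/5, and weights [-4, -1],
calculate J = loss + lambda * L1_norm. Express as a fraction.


L1 norm = sum(|w|) = 5. J = 7 + 1/5 * 5 = 8.

8


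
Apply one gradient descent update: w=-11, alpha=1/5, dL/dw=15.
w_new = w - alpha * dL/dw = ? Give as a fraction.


w_new = -11 - 1/5 * 15 = -11 - 3 = -14.

-14


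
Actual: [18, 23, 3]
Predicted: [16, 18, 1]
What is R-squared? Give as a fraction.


Mean(y) = 44/3. SS_res = 33. SS_tot = 650/3. R^2 = 1 - 33/(650/3) = 551/650.

551/650


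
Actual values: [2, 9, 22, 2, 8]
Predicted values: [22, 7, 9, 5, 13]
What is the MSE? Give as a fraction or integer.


MSE = (1/5) * ((2-22)^2=400 + (9-7)^2=4 + (22-9)^2=169 + (2-5)^2=9 + (8-13)^2=25). Sum = 607. MSE = 607/5.

607/5


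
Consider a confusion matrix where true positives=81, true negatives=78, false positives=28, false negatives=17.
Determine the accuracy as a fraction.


Accuracy = (TP + TN) / (TP + TN + FP + FN) = (81 + 78) / 204 = 53/68.

53/68


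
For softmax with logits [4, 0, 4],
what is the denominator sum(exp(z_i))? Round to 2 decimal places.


Denom = e^4=54.5982 + e^0=1.0000 + e^4=54.5982. Sum = 110.1964, which rounds to 110.20.

110.20


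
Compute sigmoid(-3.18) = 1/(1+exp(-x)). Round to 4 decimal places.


sigma(-3.18) = 1/(1+e^(3.18)) = 1/(1+24.046754) = 1/25.046754 = 0.0399.

0.0399


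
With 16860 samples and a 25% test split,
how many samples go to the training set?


Test set = 16860 * 25% = 4215. Training set = 16860 - 4215 = 12645.

12645


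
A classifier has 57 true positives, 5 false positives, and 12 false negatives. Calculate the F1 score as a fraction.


Precision = 57/62 = 57/62. Recall = 57/69 = 19/23. F1 = 2*P*R/(P+R) = 114/131.

114/131


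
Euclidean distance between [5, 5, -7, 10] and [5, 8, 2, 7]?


d = sqrt(sum of squared differences). (5-5)^2=0, (5-8)^2=9, (-7-2)^2=81, (10-7)^2=9. Sum = 99.

sqrt(99)


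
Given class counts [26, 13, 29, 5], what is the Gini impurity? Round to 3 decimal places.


Total = 73. Proportions: 26/73, 13/73, 29/73, 5/73. sum(p_i^2) = 0.3211. Gini = 1 - 0.3211 = 0.6789, which rounds to 0.679.

0.679


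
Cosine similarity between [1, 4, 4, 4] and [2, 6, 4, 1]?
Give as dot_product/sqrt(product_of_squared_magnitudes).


dot = 46. |a|^2 = 49, |b|^2 = 57. cos = 46/sqrt(2793).

46/sqrt(2793)


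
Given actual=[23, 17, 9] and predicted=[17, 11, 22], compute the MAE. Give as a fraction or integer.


MAE = (1/3) * (|23-17|=6 + |17-11|=6 + |9-22|=13). Sum = 25. MAE = 25/3.

25/3


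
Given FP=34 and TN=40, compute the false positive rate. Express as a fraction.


FPR = FP / (FP + TN) = 34 / 74 = 17/37.

17/37


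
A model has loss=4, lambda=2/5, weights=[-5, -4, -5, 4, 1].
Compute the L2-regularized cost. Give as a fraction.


L2 sq norm = sum(w^2) = 83. J = 4 + 2/5 * 83 = 186/5.

186/5


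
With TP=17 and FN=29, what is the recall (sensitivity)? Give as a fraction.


Recall = TP / (TP + FN) = 17 / 46 = 17/46.

17/46


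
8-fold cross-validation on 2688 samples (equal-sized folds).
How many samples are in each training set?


Each validation fold has 2688/8 = 336 samples. Training set = 2688 - 336 = 2352.

2352


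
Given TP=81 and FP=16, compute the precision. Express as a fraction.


Precision = TP / (TP + FP) = 81 / 97 = 81/97.

81/97


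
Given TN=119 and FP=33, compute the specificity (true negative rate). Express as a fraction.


Specificity = TN / (TN + FP) = 119 / 152 = 119/152.

119/152


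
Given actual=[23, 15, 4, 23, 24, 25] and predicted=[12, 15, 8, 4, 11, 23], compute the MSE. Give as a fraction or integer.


MSE = (1/6) * ((23-12)^2=121 + (15-15)^2=0 + (4-8)^2=16 + (23-4)^2=361 + (24-11)^2=169 + (25-23)^2=4). Sum = 671. MSE = 671/6.

671/6


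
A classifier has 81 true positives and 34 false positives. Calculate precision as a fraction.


Precision = TP / (TP + FP) = 81 / 115 = 81/115.

81/115


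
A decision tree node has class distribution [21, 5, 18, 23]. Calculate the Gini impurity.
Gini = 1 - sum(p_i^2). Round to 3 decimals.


Total = 67. Proportions: 21/67, 5/67, 18/67, 23/67. sum(p_i^2) = 0.2938. Gini = 1 - 0.2938 = 0.7062, which rounds to 0.706.

0.706


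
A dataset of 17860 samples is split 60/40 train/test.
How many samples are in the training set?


Test set = 17860 * 40% = 7144. Training set = 17860 - 7144 = 10716.

10716


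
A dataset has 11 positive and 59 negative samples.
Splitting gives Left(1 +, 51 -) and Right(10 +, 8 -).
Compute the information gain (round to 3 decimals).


H(parent) = 0.6274. H(left) = 0.1371, H(right) = 0.9911. Weighted = (52/70)*0.1371 + (18/70)*0.9911 = 0.3567. IG = 0.6274 - 0.3567 = 0.2707, which rounds to 0.271.

0.271


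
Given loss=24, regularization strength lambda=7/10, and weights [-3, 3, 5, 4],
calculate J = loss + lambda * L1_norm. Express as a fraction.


L1 norm = sum(|w|) = 15. J = 24 + 7/10 * 15 = 69/2.

69/2


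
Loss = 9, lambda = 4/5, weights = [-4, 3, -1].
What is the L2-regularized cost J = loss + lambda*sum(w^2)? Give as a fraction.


L2 sq norm = sum(w^2) = 26. J = 9 + 4/5 * 26 = 149/5.

149/5


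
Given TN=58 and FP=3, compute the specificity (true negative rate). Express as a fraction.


Specificity = TN / (TN + FP) = 58 / 61 = 58/61.

58/61


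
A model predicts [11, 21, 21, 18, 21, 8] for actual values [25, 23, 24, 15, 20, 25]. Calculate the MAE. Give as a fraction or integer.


MAE = (1/6) * (|25-11|=14 + |23-21|=2 + |24-21|=3 + |15-18|=3 + |20-21|=1 + |25-8|=17). Sum = 40. MAE = 20/3.

20/3


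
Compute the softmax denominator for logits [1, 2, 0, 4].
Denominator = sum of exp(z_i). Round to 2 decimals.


Denom = e^1=2.7183 + e^2=7.3891 + e^0=1.0000 + e^4=54.5982. Sum = 65.7056, which rounds to 65.71.

65.71


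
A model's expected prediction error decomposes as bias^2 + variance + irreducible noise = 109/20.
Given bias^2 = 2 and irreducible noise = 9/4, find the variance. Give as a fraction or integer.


Total error = bias^2 + variance + irreducible noise. So variance = 109/20 - 2 - 9/4 = 6/5.

6/5


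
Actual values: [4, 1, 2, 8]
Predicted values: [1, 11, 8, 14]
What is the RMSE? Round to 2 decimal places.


MSE = 45.2500. RMSE = sqrt(45.2500) = 6.73.

6.73


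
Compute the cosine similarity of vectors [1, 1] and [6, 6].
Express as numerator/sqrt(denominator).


dot = 12. |a|^2 = 2, |b|^2 = 72. cos = 12/sqrt(144).

12/sqrt(144)


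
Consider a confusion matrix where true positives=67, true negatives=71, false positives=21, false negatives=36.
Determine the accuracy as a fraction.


Accuracy = (TP + TN) / (TP + TN + FP + FN) = (67 + 71) / 195 = 46/65.

46/65


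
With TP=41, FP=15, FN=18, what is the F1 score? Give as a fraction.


Precision = 41/56 = 41/56. Recall = 41/59 = 41/59. F1 = 2*P*R/(P+R) = 82/115.

82/115


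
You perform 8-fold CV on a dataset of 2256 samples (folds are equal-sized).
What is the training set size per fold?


Each validation fold has 2256/8 = 282 samples. Training set = 2256 - 282 = 1974.

1974


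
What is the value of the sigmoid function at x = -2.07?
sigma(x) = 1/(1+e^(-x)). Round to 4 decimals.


sigma(-2.07) = 1/(1+e^(2.07)) = 1/(1+7.924823) = 1/8.924823 = 0.1120.

0.1120


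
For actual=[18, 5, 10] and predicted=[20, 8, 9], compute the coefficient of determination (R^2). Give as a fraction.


Mean(y) = 11. SS_res = 14. SS_tot = 86. R^2 = 1 - 14/(86) = 36/43.

36/43


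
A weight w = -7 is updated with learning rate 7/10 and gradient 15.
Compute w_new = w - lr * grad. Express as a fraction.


w_new = -7 - 7/10 * 15 = -7 - 21/2 = -35/2.

-35/2


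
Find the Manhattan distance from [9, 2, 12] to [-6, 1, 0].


d = sum of absolute differences: |9--6|=15 + |2-1|=1 + |12-0|=12 = 28.

28


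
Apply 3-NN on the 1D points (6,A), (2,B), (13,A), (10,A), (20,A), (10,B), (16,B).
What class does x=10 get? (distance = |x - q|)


Distances: |6-10|=4, |2-10|=8, |13-10|=3, |10-10|=0, |20-10|=10, |10-10|=0, |16-10|=6. 3 nearest: (10,A), (10,B), (13,A). Counts: {'A': 2, 'B': 1}. Majority class: A.

A


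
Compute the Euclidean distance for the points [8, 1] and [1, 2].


d = sqrt(sum of squared differences). (8-1)^2=49, (1-2)^2=1. Sum = 50.

sqrt(50)


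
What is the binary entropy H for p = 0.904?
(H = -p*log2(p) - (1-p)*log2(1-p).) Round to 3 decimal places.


H = -0.904*log2(0.904) - 0.096*log2(0.096) = 0.456.

0.456


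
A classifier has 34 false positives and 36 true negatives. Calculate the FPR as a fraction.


FPR = FP / (FP + TN) = 34 / 70 = 17/35.

17/35


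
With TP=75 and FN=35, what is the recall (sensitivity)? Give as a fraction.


Recall = TP / (TP + FN) = 75 / 110 = 15/22.

15/22


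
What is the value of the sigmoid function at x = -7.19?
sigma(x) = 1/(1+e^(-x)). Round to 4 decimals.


sigma(-7.19) = 1/(1+e^(7.19)) = 1/(1+1326.103206) = 1/1327.103206 = 0.0008.

0.0008


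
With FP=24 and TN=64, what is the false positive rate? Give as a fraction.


FPR = FP / (FP + TN) = 24 / 88 = 3/11.

3/11


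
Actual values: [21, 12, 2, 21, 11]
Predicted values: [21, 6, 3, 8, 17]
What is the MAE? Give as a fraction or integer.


MAE = (1/5) * (|21-21|=0 + |12-6|=6 + |2-3|=1 + |21-8|=13 + |11-17|=6). Sum = 26. MAE = 26/5.

26/5


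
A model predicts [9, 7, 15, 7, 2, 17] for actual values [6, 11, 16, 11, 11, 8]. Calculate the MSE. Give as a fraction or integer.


MSE = (1/6) * ((6-9)^2=9 + (11-7)^2=16 + (16-15)^2=1 + (11-7)^2=16 + (11-2)^2=81 + (8-17)^2=81). Sum = 204. MSE = 34.

34


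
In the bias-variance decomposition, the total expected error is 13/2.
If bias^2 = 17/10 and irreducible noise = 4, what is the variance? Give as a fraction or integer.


Total error = bias^2 + variance + irreducible noise. So variance = 13/2 - 17/10 - 4 = 4/5.

4/5


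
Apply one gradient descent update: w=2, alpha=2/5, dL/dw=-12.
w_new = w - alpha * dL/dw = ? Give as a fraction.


w_new = 2 - 2/5 * -12 = 2 - -24/5 = 34/5.

34/5


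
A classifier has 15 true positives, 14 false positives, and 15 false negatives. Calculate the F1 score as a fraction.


Precision = 15/29 = 15/29. Recall = 15/30 = 1/2. F1 = 2*P*R/(P+R) = 30/59.

30/59


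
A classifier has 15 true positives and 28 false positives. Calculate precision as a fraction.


Precision = TP / (TP + FP) = 15 / 43 = 15/43.

15/43


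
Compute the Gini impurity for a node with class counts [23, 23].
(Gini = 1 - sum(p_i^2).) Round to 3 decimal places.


Total = 46. Proportions: 23/46, 23/46. sum(p_i^2) = 0.5000. Gini = 1 - 0.5000 = 0.5000, which rounds to 0.500.

0.500


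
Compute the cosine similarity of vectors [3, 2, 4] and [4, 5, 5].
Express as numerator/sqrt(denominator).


dot = 42. |a|^2 = 29, |b|^2 = 66. cos = 42/sqrt(1914).

42/sqrt(1914)


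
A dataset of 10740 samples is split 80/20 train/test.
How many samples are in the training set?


Test set = 10740 * 20% = 2148. Training set = 10740 - 2148 = 8592.

8592


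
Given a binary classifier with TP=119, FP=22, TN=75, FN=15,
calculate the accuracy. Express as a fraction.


Accuracy = (TP + TN) / (TP + TN + FP + FN) = (119 + 75) / 231 = 194/231.

194/231


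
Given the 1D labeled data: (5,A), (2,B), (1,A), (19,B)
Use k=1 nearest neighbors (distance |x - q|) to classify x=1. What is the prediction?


Distances: |5-1|=4, |2-1|=1, |1-1|=0, |19-1|=18. 1 nearest: (1,A). Counts: {'A': 1}. Majority class: A.

A


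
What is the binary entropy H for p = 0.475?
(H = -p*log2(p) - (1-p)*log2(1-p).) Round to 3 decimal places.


H = -0.475*log2(0.475) - 0.525*log2(0.525) = 0.998.

0.998


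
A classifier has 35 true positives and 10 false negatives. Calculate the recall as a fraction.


Recall = TP / (TP + FN) = 35 / 45 = 7/9.

7/9


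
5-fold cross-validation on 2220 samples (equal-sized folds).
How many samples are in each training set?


Each validation fold has 2220/5 = 444 samples. Training set = 2220 - 444 = 1776.

1776


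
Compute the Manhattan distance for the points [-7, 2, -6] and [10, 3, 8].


d = sum of absolute differences: |-7-10|=17 + |2-3|=1 + |-6-8|=14 = 32.

32


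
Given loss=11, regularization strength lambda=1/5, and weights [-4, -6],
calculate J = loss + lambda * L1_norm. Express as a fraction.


L1 norm = sum(|w|) = 10. J = 11 + 1/5 * 10 = 13.

13


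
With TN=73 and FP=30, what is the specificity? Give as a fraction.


Specificity = TN / (TN + FP) = 73 / 103 = 73/103.

73/103


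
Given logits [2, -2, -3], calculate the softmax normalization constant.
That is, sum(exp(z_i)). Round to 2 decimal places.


Denom = e^2=7.3891 + e^-2=0.1353 + e^-3=0.0498. Sum = 7.5742, which rounds to 7.57.

7.57


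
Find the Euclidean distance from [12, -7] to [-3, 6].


d = sqrt(sum of squared differences). (12--3)^2=225, (-7-6)^2=169. Sum = 394.

sqrt(394)


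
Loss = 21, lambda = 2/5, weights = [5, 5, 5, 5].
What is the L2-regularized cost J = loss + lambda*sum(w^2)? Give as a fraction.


L2 sq norm = sum(w^2) = 100. J = 21 + 2/5 * 100 = 61.

61


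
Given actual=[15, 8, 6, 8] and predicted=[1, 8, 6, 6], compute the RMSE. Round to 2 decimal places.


MSE = 50.0000. RMSE = sqrt(50.0000) = 7.07.

7.07


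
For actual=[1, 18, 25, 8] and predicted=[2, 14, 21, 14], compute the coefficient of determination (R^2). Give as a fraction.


Mean(y) = 13. SS_res = 69. SS_tot = 338. R^2 = 1 - 69/(338) = 269/338.

269/338


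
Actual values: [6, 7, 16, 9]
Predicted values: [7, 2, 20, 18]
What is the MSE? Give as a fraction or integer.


MSE = (1/4) * ((6-7)^2=1 + (7-2)^2=25 + (16-20)^2=16 + (9-18)^2=81). Sum = 123. MSE = 123/4.

123/4


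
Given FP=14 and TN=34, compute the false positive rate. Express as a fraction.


FPR = FP / (FP + TN) = 14 / 48 = 7/24.

7/24


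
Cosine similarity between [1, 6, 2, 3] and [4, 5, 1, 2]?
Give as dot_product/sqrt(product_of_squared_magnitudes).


dot = 42. |a|^2 = 50, |b|^2 = 46. cos = 42/sqrt(2300).

42/sqrt(2300)


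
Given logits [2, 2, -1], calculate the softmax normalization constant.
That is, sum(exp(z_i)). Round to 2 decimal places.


Denom = e^2=7.3891 + e^2=7.3891 + e^-1=0.3679. Sum = 15.1461, which rounds to 15.15.

15.15


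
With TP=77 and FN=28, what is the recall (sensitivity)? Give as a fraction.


Recall = TP / (TP + FN) = 77 / 105 = 11/15.

11/15


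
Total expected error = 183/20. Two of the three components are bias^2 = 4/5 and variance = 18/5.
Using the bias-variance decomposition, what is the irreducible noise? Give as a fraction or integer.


Total error = bias^2 + variance + irreducible noise. So irreducible noise = 183/20 - 4/5 - 18/5 = 19/4.

19/4


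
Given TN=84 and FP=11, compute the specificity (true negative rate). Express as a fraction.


Specificity = TN / (TN + FP) = 84 / 95 = 84/95.

84/95


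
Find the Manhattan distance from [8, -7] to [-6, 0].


d = sum of absolute differences: |8--6|=14 + |-7-0|=7 = 21.

21


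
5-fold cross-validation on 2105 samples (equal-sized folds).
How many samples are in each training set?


Each validation fold has 2105/5 = 421 samples. Training set = 2105 - 421 = 1684.

1684


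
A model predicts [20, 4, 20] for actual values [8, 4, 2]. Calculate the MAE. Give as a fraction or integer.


MAE = (1/3) * (|8-20|=12 + |4-4|=0 + |2-20|=18). Sum = 30. MAE = 10.

10


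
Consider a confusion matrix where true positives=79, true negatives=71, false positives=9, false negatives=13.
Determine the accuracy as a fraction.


Accuracy = (TP + TN) / (TP + TN + FP + FN) = (79 + 71) / 172 = 75/86.

75/86


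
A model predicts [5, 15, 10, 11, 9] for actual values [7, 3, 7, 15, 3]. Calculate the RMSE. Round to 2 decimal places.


MSE = 41.8000. RMSE = sqrt(41.8000) = 6.47.

6.47


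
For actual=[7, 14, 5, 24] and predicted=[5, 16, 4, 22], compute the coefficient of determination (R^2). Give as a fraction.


Mean(y) = 25/2. SS_res = 13. SS_tot = 221. R^2 = 1 - 13/(221) = 16/17.

16/17


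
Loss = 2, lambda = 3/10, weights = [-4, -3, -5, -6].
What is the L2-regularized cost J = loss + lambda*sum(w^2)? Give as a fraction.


L2 sq norm = sum(w^2) = 86. J = 2 + 3/10 * 86 = 139/5.

139/5


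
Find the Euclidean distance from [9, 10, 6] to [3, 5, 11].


d = sqrt(sum of squared differences). (9-3)^2=36, (10-5)^2=25, (6-11)^2=25. Sum = 86.

sqrt(86)


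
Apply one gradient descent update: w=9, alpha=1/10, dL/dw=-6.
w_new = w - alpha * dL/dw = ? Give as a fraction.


w_new = 9 - 1/10 * -6 = 9 - -3/5 = 48/5.

48/5


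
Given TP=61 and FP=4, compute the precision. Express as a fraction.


Precision = TP / (TP + FP) = 61 / 65 = 61/65.

61/65


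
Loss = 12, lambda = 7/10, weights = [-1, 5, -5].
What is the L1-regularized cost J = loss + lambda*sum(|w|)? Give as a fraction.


L1 norm = sum(|w|) = 11. J = 12 + 7/10 * 11 = 197/10.

197/10


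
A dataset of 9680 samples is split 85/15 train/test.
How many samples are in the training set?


Test set = 9680 * 15% = 1452. Training set = 9680 - 1452 = 8228.

8228


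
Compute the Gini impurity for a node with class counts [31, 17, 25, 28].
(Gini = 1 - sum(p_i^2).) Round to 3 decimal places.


Total = 101. Proportions: 31/101, 17/101, 25/101, 28/101. sum(p_i^2) = 0.2607. Gini = 1 - 0.2607 = 0.7393, which rounds to 0.739.

0.739


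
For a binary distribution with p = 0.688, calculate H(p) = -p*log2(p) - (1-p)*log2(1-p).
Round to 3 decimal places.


H = -0.688*log2(0.688) - 0.312*log2(0.312) = 0.895.

0.895


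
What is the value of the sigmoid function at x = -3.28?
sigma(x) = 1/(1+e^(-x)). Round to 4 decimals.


sigma(-3.28) = 1/(1+e^(3.28)) = 1/(1+26.575773) = 1/27.575773 = 0.0363.

0.0363


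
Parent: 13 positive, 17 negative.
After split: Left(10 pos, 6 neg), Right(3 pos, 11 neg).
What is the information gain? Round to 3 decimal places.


H(parent) = 0.9871. H(left) = 0.9544, H(right) = 0.7496. Weighted = (16/30)*0.9544 + (14/30)*0.7496 = 0.8588. IG = 0.9871 - 0.8588 = 0.1283, which rounds to 0.128.

0.128


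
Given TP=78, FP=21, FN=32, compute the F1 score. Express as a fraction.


Precision = 78/99 = 26/33. Recall = 78/110 = 39/55. F1 = 2*P*R/(P+R) = 156/209.

156/209


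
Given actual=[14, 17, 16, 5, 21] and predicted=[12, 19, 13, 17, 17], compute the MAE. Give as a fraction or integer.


MAE = (1/5) * (|14-12|=2 + |17-19|=2 + |16-13|=3 + |5-17|=12 + |21-17|=4). Sum = 23. MAE = 23/5.

23/5


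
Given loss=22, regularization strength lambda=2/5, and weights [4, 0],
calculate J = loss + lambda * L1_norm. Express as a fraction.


L1 norm = sum(|w|) = 4. J = 22 + 2/5 * 4 = 118/5.

118/5


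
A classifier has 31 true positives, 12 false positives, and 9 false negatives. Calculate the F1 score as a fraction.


Precision = 31/43 = 31/43. Recall = 31/40 = 31/40. F1 = 2*P*R/(P+R) = 62/83.

62/83


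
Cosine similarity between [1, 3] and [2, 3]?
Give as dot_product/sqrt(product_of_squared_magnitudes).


dot = 11. |a|^2 = 10, |b|^2 = 13. cos = 11/sqrt(130).

11/sqrt(130)


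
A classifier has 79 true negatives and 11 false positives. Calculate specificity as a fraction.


Specificity = TN / (TN + FP) = 79 / 90 = 79/90.

79/90


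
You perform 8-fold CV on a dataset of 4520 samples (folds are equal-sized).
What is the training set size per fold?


Each validation fold has 4520/8 = 565 samples. Training set = 4520 - 565 = 3955.

3955


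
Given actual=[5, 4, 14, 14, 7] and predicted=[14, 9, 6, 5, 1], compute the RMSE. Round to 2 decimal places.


MSE = 57.4000. RMSE = sqrt(57.4000) = 7.58.

7.58


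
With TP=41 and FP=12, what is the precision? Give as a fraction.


Precision = TP / (TP + FP) = 41 / 53 = 41/53.

41/53


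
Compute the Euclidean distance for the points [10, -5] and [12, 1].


d = sqrt(sum of squared differences). (10-12)^2=4, (-5-1)^2=36. Sum = 40.

sqrt(40)


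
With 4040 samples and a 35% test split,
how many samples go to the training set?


Test set = 4040 * 35% = 1414. Training set = 4040 - 1414 = 2626.

2626


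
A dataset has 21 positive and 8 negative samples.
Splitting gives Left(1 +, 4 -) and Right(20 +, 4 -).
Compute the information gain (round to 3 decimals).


H(parent) = 0.8498. H(left) = 0.7219, H(right) = 0.6500. Weighted = (5/29)*0.7219 + (24/29)*0.6500 = 0.6624. IG = 0.8498 - 0.6624 = 0.1874, which rounds to 0.187.

0.187


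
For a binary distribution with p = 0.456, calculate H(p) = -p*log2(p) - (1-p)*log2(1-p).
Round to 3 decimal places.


H = -0.456*log2(0.456) - 0.544*log2(0.544) = 0.994.

0.994


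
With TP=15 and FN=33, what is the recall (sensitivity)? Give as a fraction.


Recall = TP / (TP + FN) = 15 / 48 = 5/16.

5/16


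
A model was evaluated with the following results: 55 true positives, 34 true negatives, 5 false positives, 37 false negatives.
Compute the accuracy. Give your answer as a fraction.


Accuracy = (TP + TN) / (TP + TN + FP + FN) = (55 + 34) / 131 = 89/131.

89/131


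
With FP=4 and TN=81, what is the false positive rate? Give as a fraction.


FPR = FP / (FP + TN) = 4 / 85 = 4/85.

4/85


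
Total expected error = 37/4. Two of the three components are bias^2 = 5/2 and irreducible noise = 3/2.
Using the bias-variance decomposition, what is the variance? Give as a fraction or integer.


Total error = bias^2 + variance + irreducible noise. So variance = 37/4 - 5/2 - 3/2 = 21/4.

21/4


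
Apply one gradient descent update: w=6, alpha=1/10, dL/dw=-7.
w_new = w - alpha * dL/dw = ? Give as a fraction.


w_new = 6 - 1/10 * -7 = 6 - -7/10 = 67/10.

67/10


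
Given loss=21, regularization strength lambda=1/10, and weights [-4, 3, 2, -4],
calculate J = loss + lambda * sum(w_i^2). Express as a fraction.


L2 sq norm = sum(w^2) = 45. J = 21 + 1/10 * 45 = 51/2.

51/2


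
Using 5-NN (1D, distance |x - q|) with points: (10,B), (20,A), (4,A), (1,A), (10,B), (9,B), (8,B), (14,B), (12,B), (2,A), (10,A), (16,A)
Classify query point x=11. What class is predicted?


Distances: |10-11|=1, |20-11|=9, |4-11|=7, |1-11|=10, |10-11|=1, |9-11|=2, |8-11|=3, |14-11|=3, |12-11|=1, |2-11|=9, |10-11|=1, |16-11|=5. 5 nearest: (10,A), (10,B), (10,B), (12,B), (9,B). Counts: {'A': 1, 'B': 4}. Majority class: B.

B


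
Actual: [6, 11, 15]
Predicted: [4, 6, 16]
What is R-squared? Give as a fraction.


Mean(y) = 32/3. SS_res = 30. SS_tot = 122/3. R^2 = 1 - 30/(122/3) = 16/61.

16/61


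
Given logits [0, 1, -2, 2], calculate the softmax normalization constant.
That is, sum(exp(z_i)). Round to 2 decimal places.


Denom = e^0=1.0000 + e^1=2.7183 + e^-2=0.1353 + e^2=7.3891. Sum = 11.2427, which rounds to 11.24.

11.24


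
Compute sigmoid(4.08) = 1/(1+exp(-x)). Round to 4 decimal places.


sigma(4.08) = 1/(1+e^(-4.08)) = 1/(1+0.016907) = 1/1.016907 = 0.9834.

0.9834


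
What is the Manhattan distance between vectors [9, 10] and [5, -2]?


d = sum of absolute differences: |9-5|=4 + |10--2|=12 = 16.

16


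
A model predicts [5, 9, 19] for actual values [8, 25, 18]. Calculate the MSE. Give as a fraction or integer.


MSE = (1/3) * ((8-5)^2=9 + (25-9)^2=256 + (18-19)^2=1). Sum = 266. MSE = 266/3.

266/3


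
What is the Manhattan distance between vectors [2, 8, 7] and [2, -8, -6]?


d = sum of absolute differences: |2-2|=0 + |8--8|=16 + |7--6|=13 = 29.

29


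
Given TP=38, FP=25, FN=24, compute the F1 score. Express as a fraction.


Precision = 38/63 = 38/63. Recall = 38/62 = 19/31. F1 = 2*P*R/(P+R) = 76/125.

76/125


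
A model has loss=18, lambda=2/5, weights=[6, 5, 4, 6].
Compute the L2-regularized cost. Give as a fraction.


L2 sq norm = sum(w^2) = 113. J = 18 + 2/5 * 113 = 316/5.

316/5


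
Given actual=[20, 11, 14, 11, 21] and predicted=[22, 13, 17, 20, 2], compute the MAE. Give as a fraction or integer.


MAE = (1/5) * (|20-22|=2 + |11-13|=2 + |14-17|=3 + |11-20|=9 + |21-2|=19). Sum = 35. MAE = 7.

7


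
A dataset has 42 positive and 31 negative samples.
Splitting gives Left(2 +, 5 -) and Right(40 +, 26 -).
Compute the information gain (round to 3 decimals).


H(parent) = 0.9836. H(left) = 0.8631, H(right) = 0.9673. Weighted = (7/73)*0.8631 + (66/73)*0.9673 = 0.9573. IG = 0.9836 - 0.9573 = 0.0263, which rounds to 0.026.

0.026


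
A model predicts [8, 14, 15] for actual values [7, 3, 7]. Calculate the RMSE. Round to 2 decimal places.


MSE = 62.0000. RMSE = sqrt(62.0000) = 7.87.

7.87


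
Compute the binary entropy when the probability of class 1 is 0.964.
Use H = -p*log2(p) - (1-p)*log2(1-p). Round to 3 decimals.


H = -0.964*log2(0.964) - 0.036*log2(0.036) = 0.224.

0.224


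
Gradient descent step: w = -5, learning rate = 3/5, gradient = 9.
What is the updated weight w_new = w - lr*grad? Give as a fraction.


w_new = -5 - 3/5 * 9 = -5 - 27/5 = -52/5.

-52/5


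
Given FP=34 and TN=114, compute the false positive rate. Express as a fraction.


FPR = FP / (FP + TN) = 34 / 148 = 17/74.

17/74


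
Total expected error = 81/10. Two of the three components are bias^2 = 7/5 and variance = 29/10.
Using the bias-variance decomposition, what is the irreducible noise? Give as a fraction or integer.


Total error = bias^2 + variance + irreducible noise. So irreducible noise = 81/10 - 7/5 - 29/10 = 19/5.

19/5


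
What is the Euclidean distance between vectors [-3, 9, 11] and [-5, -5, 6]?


d = sqrt(sum of squared differences). (-3--5)^2=4, (9--5)^2=196, (11-6)^2=25. Sum = 225.

15
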